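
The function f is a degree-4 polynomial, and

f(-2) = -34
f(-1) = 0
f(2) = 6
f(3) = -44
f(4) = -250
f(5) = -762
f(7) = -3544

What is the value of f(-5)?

-1492

Write f(n) = an^4 + bn³ + cn² + dn + e; the 7 given values yield a linear system in the 5 coefficients.
Solving, f(n) = -2n^4 + 3n³ + 5n² - 2n - 2.
Then f(-5) = -1492.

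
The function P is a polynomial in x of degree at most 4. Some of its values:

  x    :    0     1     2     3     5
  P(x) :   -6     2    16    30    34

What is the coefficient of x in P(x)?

3

Write P(x) = ax^4 + bx³ + cx² + dx + e; the 5 given values yield a linear system in the 5 coefficients.
Solving, the leading coefficient vanishes, and P(x) = -x³ + 6x² + 3x - 6.
The coefficient of x is 3.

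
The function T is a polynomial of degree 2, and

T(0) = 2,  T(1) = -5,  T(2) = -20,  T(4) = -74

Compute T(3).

-43

Write T(t) = at² + bt + c; the 4 given values yield a linear system in the 3 coefficients.
Solving, T(t) = -4t² - 3t + 2.
Then T(3) = -43.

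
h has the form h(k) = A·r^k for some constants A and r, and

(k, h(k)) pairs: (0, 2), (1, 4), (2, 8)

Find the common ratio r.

Consecutive ratio: 4/2 = 2, and 8/4 = 2, so r = 2.
Then A·2^0 = 2 gives A = 2, and h(k) = 2·2^k.

2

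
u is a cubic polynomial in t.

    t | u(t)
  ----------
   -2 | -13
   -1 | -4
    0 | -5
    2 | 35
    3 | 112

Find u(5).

Write u(t) = at³ + bt² + ct + d; the 5 given values yield a linear system in the 4 coefficients.
Solving, u(t) = 3t³ + 4t² - 5.
Then u(5) = 470.

470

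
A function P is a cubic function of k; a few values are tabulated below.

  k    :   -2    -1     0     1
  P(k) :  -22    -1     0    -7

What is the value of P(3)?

Write P(k) = ak³ + bk² + ck + d; the 4 given values yield a linear system in the 4 coefficients.
Solving, P(k) = 2k³ - 4k² - 5k.
Then P(3) = 3.

3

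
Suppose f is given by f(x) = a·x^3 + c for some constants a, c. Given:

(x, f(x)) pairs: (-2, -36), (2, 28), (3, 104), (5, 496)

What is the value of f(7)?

From f(-2) = -36 and f(2) = 28: -8a + c = -36 and 8a + c = 28.
Subtracting: 16a = 64, so a = 4; then c = -36 − 4·(-8) = -4.
So f(x) = 4x³ − 4, and f(7) = 1368.

1368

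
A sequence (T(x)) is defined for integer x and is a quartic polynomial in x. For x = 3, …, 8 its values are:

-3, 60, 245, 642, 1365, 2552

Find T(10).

First differences: 63, 185, 397, 723, 1187. Second differences: 122, 212, 326, 464. Third differences: 90, 114, 138. Fourth differences: 24, 24.
Level-4 differences are constant, so T has degree 4.
Fitting a degree-4 polynomial gives T(x) = x^4 - 3x³ - x.
Then T(10) = 6990.

6990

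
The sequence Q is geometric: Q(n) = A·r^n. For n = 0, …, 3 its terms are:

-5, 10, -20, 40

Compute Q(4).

-80

Consecutive ratio: 10/(-5) = -2, and -20/10 = -2, so r = -2.
Then A·(-2)^0 = -5 gives A = -5, and Q(n) = -5·(-2)^n.
Q(4) = -5·(-2)^4 = -80.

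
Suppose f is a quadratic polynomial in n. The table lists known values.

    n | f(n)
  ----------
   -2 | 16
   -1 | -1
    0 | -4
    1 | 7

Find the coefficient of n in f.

Write f(n) = an² + bn + c; the 4 given values yield a linear system in the 3 coefficients.
Solving, f(n) = 7n² + 4n - 4.
The coefficient of n is 4.

4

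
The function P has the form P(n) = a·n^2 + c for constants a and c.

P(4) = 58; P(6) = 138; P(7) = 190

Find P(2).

10

From P(4) = 58 and P(6) = 138: 16a + c = 58 and 36a + c = 138.
Subtracting: 20a = 80, so a = 4; then c = 58 − 4·16 = -6.
So P(n) = 4n² − 6, and P(2) = 10.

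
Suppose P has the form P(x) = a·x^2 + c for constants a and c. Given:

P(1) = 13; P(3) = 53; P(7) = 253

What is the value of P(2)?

From P(1) = 13 and P(3) = 53: 1a + c = 13 and 9a + c = 53.
Subtracting: 8a = 40, so a = 5; then c = 13 − 5·1 = 8.
So P(x) = 5x² + 8, and P(2) = 28.

28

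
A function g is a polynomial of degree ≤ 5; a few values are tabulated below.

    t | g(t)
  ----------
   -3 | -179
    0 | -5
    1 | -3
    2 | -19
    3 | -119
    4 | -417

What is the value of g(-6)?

-2747

Write g(t) = at^5 + bt^4 + ct³ + dt² + et + p; the 6 given values yield a linear system in the 6 coefficients.
Solving, the leading coefficient vanishes, and g(t) = -2t^4 + t³ + 2t² + t - 5.
Then g(-6) = -2747.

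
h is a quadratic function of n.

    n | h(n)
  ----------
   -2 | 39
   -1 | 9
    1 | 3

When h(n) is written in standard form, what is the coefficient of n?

Write h(n) = an² + bn + c; the 3 given values yield a linear system in the 3 coefficients.
Solving, h(n) = 9n² - 3n - 3.
The coefficient of n is -3.

-3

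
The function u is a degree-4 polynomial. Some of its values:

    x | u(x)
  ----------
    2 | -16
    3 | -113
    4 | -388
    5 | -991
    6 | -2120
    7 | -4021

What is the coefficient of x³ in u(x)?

Write u(x) = ax^4 + bx³ + cx² + dx + e; the 6 given values yield a linear system in the 5 coefficients.
Solving, u(x) = -2x^4 + 3x³ - 6x² + 6x + 4.
The coefficient of x³ is 3.

3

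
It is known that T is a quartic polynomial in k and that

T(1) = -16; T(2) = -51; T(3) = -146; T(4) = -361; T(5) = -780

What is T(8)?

-4461

Write T(k) = ak^4 + bk³ + ck² + dk + e; the 5 given values yield a linear system in the 5 coefficients.
Solving, T(k) = -k^4 - 5k² - 5k - 5.
Then T(8) = -4461.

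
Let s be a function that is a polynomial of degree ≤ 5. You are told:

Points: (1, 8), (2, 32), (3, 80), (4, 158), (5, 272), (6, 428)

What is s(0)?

2

First differences: 24, 48, 78, 114, 156. Second differences: 24, 30, 36, 42. Third differences: 6, 6, 6.
Level-3 differences are constant, so s has degree 3.
Fitting a degree-3 polynomial gives s(x) = x³ + 6x² - x + 2.
The constant term is s(0) = 2.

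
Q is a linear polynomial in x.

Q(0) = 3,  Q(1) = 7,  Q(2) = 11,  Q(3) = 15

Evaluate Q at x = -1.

First differences: 4, 4, 4.
Level-1 differences are constant, so Q has degree 1.
Fitting a degree-1 polynomial gives Q(x) = 4x + 3.
Then Q(-1) = -1.

-1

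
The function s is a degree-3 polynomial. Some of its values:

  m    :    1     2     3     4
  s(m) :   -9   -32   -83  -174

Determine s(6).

-524

Write s(m) = am³ + bm² + cm + d; the 4 given values yield a linear system in the 4 coefficients.
Solving, s(m) = -2m³ - 2m² - 3m - 2.
Then s(6) = -524.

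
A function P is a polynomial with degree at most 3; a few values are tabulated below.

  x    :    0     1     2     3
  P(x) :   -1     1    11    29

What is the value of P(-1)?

First differences: 2, 10, 18. Second differences: 8, 8.
Level-2 differences are constant, so P has degree 2.
Fitting a degree-2 polynomial gives P(x) = 4x² - 2x - 1.
Then P(-1) = 5.

5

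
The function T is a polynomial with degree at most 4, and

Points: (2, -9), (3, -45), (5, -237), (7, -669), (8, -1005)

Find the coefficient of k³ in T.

Write T(k) = ak^4 + bk³ + ck² + dk + e; the 5 given values yield a linear system in the 5 coefficients.
Solving, the leading coefficient vanishes, and T(k) = -2k³ + 2k + 3.
The coefficient of k³ is -2.

-2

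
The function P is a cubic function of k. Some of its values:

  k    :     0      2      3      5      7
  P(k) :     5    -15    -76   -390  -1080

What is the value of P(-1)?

Write P(k) = ak³ + bk² + ck + d; the 5 given values yield a linear system in the 4 coefficients.
Solving, P(k) = -3k³ - 2k² + 6k + 5.
Then P(-1) = 0.

0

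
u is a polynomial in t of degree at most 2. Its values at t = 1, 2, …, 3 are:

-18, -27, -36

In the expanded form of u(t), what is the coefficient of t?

-9

First differences: -9, -9.
Level-1 differences are constant, so u has degree 1.
Fitting a degree-1 polynomial gives u(t) = -9t - 9.
The coefficient of t is -9.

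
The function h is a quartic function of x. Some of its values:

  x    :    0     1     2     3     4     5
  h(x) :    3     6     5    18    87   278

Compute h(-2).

First differences: 3, -1, 13, 69, 191. Second differences: -4, 14, 56, 122. Third differences: 18, 42, 66. Fourth differences: 24, 24.
Level-4 differences are constant, so h has degree 4.
Fitting a degree-4 polynomial gives h(x) = x^4 - 3x³ + 5x + 3.
Then h(-2) = 33.

33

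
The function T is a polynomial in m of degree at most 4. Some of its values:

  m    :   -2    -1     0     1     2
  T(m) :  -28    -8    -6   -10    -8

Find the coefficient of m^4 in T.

0

First differences: 20, 2, -4, 2. Second differences: -18, -6, 6. Third differences: 12, 12.
Level-3 differences are constant, so T has degree 3.
Fitting a degree-3 polynomial gives T(m) = 2m³ - 3m² - 3m - 6.
The coefficient of m^4 is 0.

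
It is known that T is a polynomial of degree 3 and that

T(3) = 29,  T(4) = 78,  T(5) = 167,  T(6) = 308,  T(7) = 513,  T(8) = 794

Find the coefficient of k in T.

Write T(k) = ak³ + bk² + ck + d; the 6 given values yield a linear system in the 4 coefficients.
Solving, T(k) = 2k³ - 4k² + 3k + 2.
The coefficient of k is 3.

3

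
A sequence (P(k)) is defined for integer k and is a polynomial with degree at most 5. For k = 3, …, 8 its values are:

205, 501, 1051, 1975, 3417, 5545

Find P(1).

15

First differences: 296, 550, 924, 1442, 2128. Second differences: 254, 374, 518, 686. Third differences: 120, 144, 168. Fourth differences: 24, 24.
Level-4 differences are constant, so P has degree 4.
Fitting a degree-4 polynomial gives P(k) = k^4 + 2k³ + 6k² + 5k + 1.
Then P(1) = 15.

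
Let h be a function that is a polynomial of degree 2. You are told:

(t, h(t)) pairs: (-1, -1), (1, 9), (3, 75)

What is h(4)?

129

Write h(t) = at² + bt + c; the 3 given values yield a linear system in the 3 coefficients.
Solving, h(t) = 7t² + 5t - 3.
Then h(4) = 129.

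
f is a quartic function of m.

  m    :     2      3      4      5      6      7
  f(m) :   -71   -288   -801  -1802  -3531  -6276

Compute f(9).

First differences: -217, -513, -1001, -1729, -2745. Second differences: -296, -488, -728, -1016. Third differences: -192, -240, -288. Fourth differences: -48, -48.
Level-4 differences are constant, so f has degree 4.
Fitting a degree-4 polynomial gives f(m) = -2m^4 - 4m³ - 2m² - m + 3.
Then f(9) = -16206.

-16206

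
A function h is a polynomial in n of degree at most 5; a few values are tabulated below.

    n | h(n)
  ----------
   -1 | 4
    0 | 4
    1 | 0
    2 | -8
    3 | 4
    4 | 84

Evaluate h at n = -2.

First differences: 0, -4, -8, 12, 80. Second differences: -4, -4, 20, 68. Third differences: 0, 24, 48. Fourth differences: 24, 24.
Level-4 differences are constant, so h has degree 4.
Fitting a degree-4 polynomial gives h(n) = n^4 - 2n³ - 3n² + 4.
Then h(-2) = 24.

24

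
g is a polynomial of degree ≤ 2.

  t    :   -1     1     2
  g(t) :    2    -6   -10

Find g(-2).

6

Write g(t) = at² + bt + c; the 3 given values yield a linear system in the 3 coefficients.
Solving, the leading coefficient vanishes, and g(t) = -4t - 2.
Then g(-2) = 6.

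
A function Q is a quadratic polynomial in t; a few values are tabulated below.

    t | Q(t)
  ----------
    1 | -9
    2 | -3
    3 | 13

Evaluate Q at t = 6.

121

Write Q(t) = at² + bt + c; the 3 given values yield a linear system in the 3 coefficients.
Solving, Q(t) = 5t² - 9t - 5.
Then Q(6) = 121.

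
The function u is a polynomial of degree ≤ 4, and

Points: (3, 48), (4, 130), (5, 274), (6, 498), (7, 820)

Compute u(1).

First differences: 82, 144, 224, 322. Second differences: 62, 80, 98. Third differences: 18, 18.
Level-3 differences are constant, so u has degree 3.
Fitting a degree-3 polynomial gives u(n) = 3n³ - 5n² + 6n - 6.
Then u(1) = -2.

-2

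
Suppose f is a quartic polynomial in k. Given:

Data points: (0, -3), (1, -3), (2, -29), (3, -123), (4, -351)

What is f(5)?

Write f(k) = ak^4 + bk³ + ck² + dk + e; the 5 given values yield a linear system in the 5 coefficients.
Solving, f(k) = -k^4 - k³ - 3k² + 5k - 3.
Then f(5) = -803.

-803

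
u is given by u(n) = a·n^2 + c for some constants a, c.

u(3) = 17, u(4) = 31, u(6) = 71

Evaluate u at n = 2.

7

From u(3) = 17 and u(4) = 31: 9a + c = 17 and 16a + c = 31.
Subtracting: 7a = 14, so a = 2; then c = 17 − 2·9 = -1.
So u(n) = 2n² − 1, and u(2) = 7.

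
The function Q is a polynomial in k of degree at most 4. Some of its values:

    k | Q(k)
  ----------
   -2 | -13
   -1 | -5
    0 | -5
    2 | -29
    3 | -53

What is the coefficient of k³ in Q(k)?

0

Write Q(k) = ak^4 + bk³ + ck² + dk + e; the 5 given values yield a linear system in the 5 coefficients.
Solving, the top 2 coefficients vanish, and Q(k) = -4k² - 4k - 5.
The coefficient of k³ is 0.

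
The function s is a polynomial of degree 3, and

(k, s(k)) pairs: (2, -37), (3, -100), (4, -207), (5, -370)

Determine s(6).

-601

Write s(k) = ak³ + bk² + ck + d; the 4 given values yield a linear system in the 4 coefficients.
Solving, s(k) = -2k³ - 4k² - 5k + 5.
Then s(6) = -601.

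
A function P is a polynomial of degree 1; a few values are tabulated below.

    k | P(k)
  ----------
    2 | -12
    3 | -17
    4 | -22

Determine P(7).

First differences: -5, -5.
Level-1 differences are constant, so P has degree 1.
Fitting a degree-1 polynomial gives P(k) = -5k - 2.
Then P(7) = -37.

-37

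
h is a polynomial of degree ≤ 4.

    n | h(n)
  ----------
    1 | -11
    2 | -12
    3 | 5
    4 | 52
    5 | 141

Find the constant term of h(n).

First differences: -1, 17, 47, 89. Second differences: 18, 30, 42. Third differences: 12, 12.
Level-3 differences are constant, so h has degree 3.
Fitting a degree-3 polynomial gives h(n) = 2n³ - 3n² - 6n - 4.
The constant term is h(0) = -4.

-4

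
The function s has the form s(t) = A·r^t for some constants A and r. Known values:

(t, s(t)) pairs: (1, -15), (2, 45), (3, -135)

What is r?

Consecutive ratio: 45/(-15) = -3, and -135/45 = -3, so r = -3.
Then A·(-3)^1 = -15 gives A = 5, and s(t) = 5·(-3)^t.

-3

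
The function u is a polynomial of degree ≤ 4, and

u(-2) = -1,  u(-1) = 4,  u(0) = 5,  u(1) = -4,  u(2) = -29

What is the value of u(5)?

-260

First differences: 5, 1, -9, -25. Second differences: -4, -10, -16. Third differences: -6, -6.
Level-3 differences are constant, so u has degree 3.
Fitting a degree-3 polynomial gives u(t) = -t³ - 5t² - 3t + 5.
Then u(5) = -260.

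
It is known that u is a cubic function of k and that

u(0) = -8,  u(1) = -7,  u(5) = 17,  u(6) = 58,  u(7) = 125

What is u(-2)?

Write u(k) = ak³ + bk² + ck + d; the 5 given values yield a linear system in the 4 coefficients.
Solving, u(k) = k³ - 5k² + 5k - 8.
Then u(-2) = -46.

-46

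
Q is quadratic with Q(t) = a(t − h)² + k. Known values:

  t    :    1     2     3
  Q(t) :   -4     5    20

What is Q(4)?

41

First differences 9, 15; second difference 6 = 2a, so a = 3.
Expanding, the t-coefficient is −2ah = -6h; matching it to the data gives h = 0, and then k = -7.
So Q(t) = 3(t + 0)² − 7.
Q(4) = 3·4² − 7 = 41.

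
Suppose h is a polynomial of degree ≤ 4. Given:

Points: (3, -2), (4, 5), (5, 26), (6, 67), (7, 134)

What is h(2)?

-1

First differences: 7, 21, 41, 67. Second differences: 14, 20, 26. Third differences: 6, 6.
Level-3 differences are constant, so h has degree 3.
Fitting a degree-3 polynomial gives h(k) = k³ - 5k² + 5k + 1.
Then h(2) = -1.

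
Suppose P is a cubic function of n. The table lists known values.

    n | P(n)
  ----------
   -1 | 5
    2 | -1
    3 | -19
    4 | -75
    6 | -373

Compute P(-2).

51

Write P(n) = an³ + bn² + cn + d; the 5 given values yield a linear system in the 4 coefficients.
Solving, P(n) = -3n³ + 8n² - n - 7.
Then P(-2) = 51.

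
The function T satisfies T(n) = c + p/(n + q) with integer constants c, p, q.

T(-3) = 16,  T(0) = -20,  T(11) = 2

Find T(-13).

(T(n) − c)(n + q) = p for each data point; the three points give a linear system in c and q, then p follows.
Solving: c = 4, q = 1, p = -24, so T(n) = 4 − 24/(n + 1).
Then T(-13) = 4 − 24/(-12) = 6.

6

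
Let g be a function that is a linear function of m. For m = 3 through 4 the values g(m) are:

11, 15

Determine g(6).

23

Write g(m) = am + b; the 2 given values yield a linear system in the 2 coefficients.
Solving, g(m) = 4m - 1.
Then g(6) = 23.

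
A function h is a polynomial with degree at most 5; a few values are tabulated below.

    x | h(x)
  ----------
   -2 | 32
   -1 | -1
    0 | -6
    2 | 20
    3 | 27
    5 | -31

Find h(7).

Write h(x) = ax^5 + bx^4 + cx³ + dx² + ex + p; the 6 given values yield a linear system in the 6 coefficients.
Solving, the top 2 coefficients vanish, and h(x) = -2x³ + 8x² + 5x - 6.
Then h(7) = -265.

-265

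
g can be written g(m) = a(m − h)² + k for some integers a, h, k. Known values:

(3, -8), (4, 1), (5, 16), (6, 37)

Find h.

2

First differences 9, 15, 21; second difference 6 = 2a, so a = 3.
Expanding, the m-coefficient is −2ah = -6h; matching it to the data gives h = 2, and then k = -11.
So g(m) = 3(m − 2)² − 11.
Hence h = 2.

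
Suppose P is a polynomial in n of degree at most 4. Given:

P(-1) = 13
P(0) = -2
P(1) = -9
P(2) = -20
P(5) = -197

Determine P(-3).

115

Write P(n) = an^4 + bn³ + cn² + dn + e; the 5 given values yield a linear system in the 5 coefficients.
Solving, the leading coefficient vanishes, and P(n) = -2n³ + 4n² - 9n - 2.
Then P(-3) = 115.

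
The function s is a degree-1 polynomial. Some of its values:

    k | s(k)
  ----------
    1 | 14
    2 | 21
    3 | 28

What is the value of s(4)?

35

Write s(k) = ak + b; the 3 given values yield a linear system in the 2 coefficients.
Solving, s(k) = 7k + 7.
Then s(4) = 35.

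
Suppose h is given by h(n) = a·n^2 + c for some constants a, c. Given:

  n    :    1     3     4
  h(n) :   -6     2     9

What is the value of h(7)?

From h(1) = -6 and h(3) = 2: 1a + c = -6 and 9a + c = 2.
Subtracting: 8a = 8, so a = 1; then c = -6 − 1·1 = -7.
So h(n) = 1n² − 7, and h(7) = 42.

42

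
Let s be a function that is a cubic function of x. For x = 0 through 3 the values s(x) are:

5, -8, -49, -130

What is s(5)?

-460

Write s(x) = ax³ + bx² + cx + d; the 4 given values yield a linear system in the 4 coefficients.
Solving, s(x) = -2x³ - 8x² - 3x + 5.
Then s(5) = -460.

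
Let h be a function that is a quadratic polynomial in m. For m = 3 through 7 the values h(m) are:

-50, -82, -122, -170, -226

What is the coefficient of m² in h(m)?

First differences: -32, -40, -48, -56. Second differences: -8, -8, -8.
Level-2 differences are constant, so h has degree 2.
Fitting a degree-2 polynomial gives h(m) = -4m² - 4m - 2.
The coefficient of m² is -4.

-4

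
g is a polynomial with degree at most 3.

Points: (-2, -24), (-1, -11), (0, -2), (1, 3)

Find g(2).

Write g(k) = ak³ + bk² + ck + d; the 4 given values yield a linear system in the 4 coefficients.
Solving, the leading coefficient vanishes, and g(k) = -2k² + 7k - 2.
Then g(2) = 4.

4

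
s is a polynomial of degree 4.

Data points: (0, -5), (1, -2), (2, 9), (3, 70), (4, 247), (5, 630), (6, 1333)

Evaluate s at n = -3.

-26

First differences: 3, 11, 61, 177, 383, 703. Second differences: 8, 50, 116, 206, 320. Third differences: 42, 66, 90, 114. Fourth differences: 24, 24, 24.
Level-4 differences are constant, so s has degree 4.
Fitting a degree-4 polynomial gives s(n) = n^4 + n³ - 6n² + 7n - 5.
Then s(-3) = -26.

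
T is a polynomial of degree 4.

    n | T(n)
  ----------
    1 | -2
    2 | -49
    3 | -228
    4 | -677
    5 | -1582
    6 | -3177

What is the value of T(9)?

Write T(n) = an^4 + bn³ + cn² + dn + e; the 6 given values yield a linear system in the 5 coefficients.
Solving, T(n) = -2n^4 - 3n³ + 2n² - 2n + 3.
Then T(9) = -15162.

-15162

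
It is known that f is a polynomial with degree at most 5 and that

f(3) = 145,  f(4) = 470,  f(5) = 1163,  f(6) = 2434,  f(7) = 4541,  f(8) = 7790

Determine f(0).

Write f(k) = ak^5 + bk^4 + ck³ + dk² + ek + p; the 6 given values yield a linear system in the 6 coefficients.
Solving, the leading coefficient vanishes, and f(k) = 2k^4 - k³ + 2k² - 2k - 2.
Then f(0) = -2.

-2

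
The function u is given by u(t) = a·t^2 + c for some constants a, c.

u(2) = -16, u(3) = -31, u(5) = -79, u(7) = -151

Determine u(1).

From u(2) = -16 and u(3) = -31: 4a + c = -16 and 9a + c = -31.
Subtracting: 5a = -15, so a = -3; then c = -16 − (-3)·4 = -4.
So u(t) = -3t² − 4, and u(1) = -7.

-7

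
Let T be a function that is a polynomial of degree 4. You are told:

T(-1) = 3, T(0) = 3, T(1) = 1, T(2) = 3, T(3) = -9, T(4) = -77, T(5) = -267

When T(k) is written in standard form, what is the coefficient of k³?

3

First differences: 0, -2, 2, -12, -68, -190. Second differences: -2, 4, -14, -56, -122. Third differences: 6, -18, -42, -66. Fourth differences: -24, -24, -24.
Level-4 differences are constant, so T has degree 4.
Fitting a degree-4 polynomial gives T(k) = -k^4 + 3k³ - 4k + 3.
The coefficient of k³ is 3.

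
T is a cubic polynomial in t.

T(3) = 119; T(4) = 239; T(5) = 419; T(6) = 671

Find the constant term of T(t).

Write T(t) = at³ + bt² + ct + d; the 4 given values yield a linear system in the 4 coefficients.
Solving, T(t) = 2t³ + 6t² + 4t - 1.
The constant term is T(0) = -1.

-1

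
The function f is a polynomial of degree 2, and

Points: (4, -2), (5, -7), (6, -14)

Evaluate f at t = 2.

2

Write f(t) = at² + bt + c; the 3 given values yield a linear system in the 3 coefficients.
Solving, f(t) = -t² + 4t - 2.
Then f(2) = 2.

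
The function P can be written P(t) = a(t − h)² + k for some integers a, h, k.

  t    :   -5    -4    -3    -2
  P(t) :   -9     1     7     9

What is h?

-2

First differences 10, 6, 2; second difference -4 = 2a, so a = -2.
Expanding, the t-coefficient is −2ah = 4h; matching it to the data gives h = -2, and then k = 9.
So P(t) = -2(t + 2)² + 9.
Hence h = -2.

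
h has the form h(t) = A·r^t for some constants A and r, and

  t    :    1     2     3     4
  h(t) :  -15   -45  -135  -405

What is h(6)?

-3645

Consecutive ratio: -45/(-15) = 3, and -135/(-45) = 3, so r = 3.
Then A·3^1 = -15 gives A = -5, and h(t) = -5·3^t.
h(6) = -5·3^6 = -3645.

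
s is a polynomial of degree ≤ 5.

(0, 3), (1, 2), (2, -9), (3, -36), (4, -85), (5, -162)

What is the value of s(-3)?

First differences: -1, -11, -27, -49, -77. Second differences: -10, -16, -22, -28. Third differences: -6, -6, -6.
Level-3 differences are constant, so s has degree 3.
Fitting a degree-3 polynomial gives s(t) = -t³ - 2t² + 2t + 3.
Then s(-3) = 6.

6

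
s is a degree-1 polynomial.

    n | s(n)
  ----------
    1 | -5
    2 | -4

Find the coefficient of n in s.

1

Write s(n) = an + b; the 2 given values yield a linear system in the 2 coefficients.
Solving, s(n) = n - 6.
The coefficient of n is 1.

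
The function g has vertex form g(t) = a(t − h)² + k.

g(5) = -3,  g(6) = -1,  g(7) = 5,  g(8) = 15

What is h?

5

First differences 2, 6, 10; second difference 4 = 2a, so a = 2.
Expanding, the t-coefficient is −2ah = -4h; matching it to the data gives h = 5, and then k = -3.
So g(t) = 2(t − 5)² − 3.
Hence h = 5.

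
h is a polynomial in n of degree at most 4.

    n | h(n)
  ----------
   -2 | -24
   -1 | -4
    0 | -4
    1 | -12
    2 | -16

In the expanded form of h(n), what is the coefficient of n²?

Write h(n) = an^4 + bn³ + cn² + dn + e; the 5 given values yield a linear system in the 5 coefficients.
Solving, the leading coefficient vanishes, and h(n) = 2n³ - 4n² - 6n - 4.
The coefficient of n² is -4.

-4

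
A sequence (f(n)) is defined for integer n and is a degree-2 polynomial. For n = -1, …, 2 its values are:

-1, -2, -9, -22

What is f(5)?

-97

First differences: -1, -7, -13. Second differences: -6, -6.
Level-2 differences are constant, so f has degree 2.
Fitting a degree-2 polynomial gives f(n) = -3n² - 4n - 2.
Then f(5) = -97.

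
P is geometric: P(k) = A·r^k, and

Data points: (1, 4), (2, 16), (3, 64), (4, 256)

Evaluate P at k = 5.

Consecutive ratio: 16/4 = 4, and 64/16 = 4, so r = 4.
Then A·4^1 = 4 gives A = 1, and P(k) = 1·4^k.
P(5) = 1·4^5 = 1024.

1024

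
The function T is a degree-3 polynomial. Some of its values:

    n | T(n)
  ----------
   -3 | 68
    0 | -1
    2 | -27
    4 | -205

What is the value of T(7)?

Write T(n) = an³ + bn² + cn + d; the 4 given values yield a linear system in the 4 coefficients.
Solving, T(n) = -3n³ - n² + n - 1.
Then T(7) = -1072.

-1072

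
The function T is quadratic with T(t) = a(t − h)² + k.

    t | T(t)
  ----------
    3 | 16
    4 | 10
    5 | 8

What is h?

5

First differences -6, -2; second difference 4 = 2a, so a = 2.
Expanding, the t-coefficient is −2ah = -4h; matching it to the data gives h = 5, and then k = 8.
So T(t) = 2(t − 5)² + 8.
Hence h = 5.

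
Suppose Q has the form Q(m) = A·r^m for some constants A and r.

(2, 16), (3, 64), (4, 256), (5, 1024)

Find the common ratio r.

Consecutive ratio: 64/16 = 4, and 256/64 = 4, so r = 4.
Then A·4^2 = 16 gives A = 1, and Q(m) = 1·4^m.

4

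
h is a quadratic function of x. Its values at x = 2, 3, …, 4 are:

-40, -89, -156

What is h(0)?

Write h(x) = ax² + bx + c; the 3 given values yield a linear system in the 3 coefficients.
Solving, h(x) = -9x² - 4x + 4.
The constant term is h(0) = 4.

4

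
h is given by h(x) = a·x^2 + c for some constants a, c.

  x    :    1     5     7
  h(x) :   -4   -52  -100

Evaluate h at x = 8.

-130

From h(1) = -4 and h(5) = -52: 1a + c = -4 and 25a + c = -52.
Subtracting: 24a = -48, so a = -2; then c = -4 − (-2)·1 = -2.
So h(x) = -2x² − 2, and h(8) = -130.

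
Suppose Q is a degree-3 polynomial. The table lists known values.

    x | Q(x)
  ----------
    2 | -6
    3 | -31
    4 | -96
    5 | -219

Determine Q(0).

-4

Write Q(x) = ax³ + bx² + cx + d; the 4 given values yield a linear system in the 4 coefficients.
Solving, Q(x) = -3x³ + 7x² - 3x - 4.
Then Q(0) = -4.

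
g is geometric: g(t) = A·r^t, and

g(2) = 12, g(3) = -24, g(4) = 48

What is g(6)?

192

Consecutive ratio: -24/12 = -2, and 48/(-24) = -2, so r = -2.
Then A·(-2)^2 = 12 gives A = 3, and g(t) = 3·(-2)^t.
g(6) = 3·(-2)^6 = 192.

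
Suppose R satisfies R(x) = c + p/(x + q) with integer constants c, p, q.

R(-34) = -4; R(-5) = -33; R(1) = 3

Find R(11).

(R(x) − c)(x + q) = p for each data point; the three points give a linear system in c and q, then p follows.
Solving: c = -3, q = 4, p = 30, so R(x) = -3 + 30/(x + 4).
Then R(11) = -3 + 30/15 = -1.

-1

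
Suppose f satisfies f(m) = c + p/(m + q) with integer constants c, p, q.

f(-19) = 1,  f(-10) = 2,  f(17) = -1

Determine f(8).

(f(m) − c)(m + q) = p for each data point; the three points give a linear system in c and q, then p follows.
Solving: c = 0, q = 1, p = -18, so f(m) = -18/(m + 1).
Then f(8) = 0 − 18/9 = -2.

-2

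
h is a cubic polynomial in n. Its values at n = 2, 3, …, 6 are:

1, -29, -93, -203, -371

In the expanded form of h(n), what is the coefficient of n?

3

Write h(n) = an³ + bn² + cn + d; the 5 given values yield a linear system in the 4 coefficients.
Solving, h(n) = -2n³ + n² + 3n + 7.
The coefficient of n is 3.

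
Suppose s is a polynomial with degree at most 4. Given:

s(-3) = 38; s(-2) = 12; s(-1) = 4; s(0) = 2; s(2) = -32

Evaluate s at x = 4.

-186

Write s(x) = ax^4 + bx³ + cx² + dx + e; the 5 given values yield a linear system in the 5 coefficients.
Solving, the leading coefficient vanishes, and s(x) = -2x³ - 3x² - 3x + 2.
Then s(4) = -186.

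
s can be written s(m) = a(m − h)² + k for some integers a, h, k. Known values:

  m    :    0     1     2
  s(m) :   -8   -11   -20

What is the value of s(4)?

First differences -3, -9; second difference -6 = 2a, so a = -3.
Expanding, the m-coefficient is −2ah = 6h; matching it to the data gives h = 0, and then k = -8.
So s(m) = -3(m + 0)² − 8.
s(4) = -3·4² − 8 = -56.

-56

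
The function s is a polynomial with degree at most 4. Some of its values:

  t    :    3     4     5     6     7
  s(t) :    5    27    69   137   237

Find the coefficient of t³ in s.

First differences: 22, 42, 68, 100. Second differences: 20, 26, 32. Third differences: 6, 6.
Level-3 differences are constant, so s has degree 3.
Fitting a degree-3 polynomial gives s(t) = t³ - 2t² - t - 1.
The coefficient of t³ is 1.

1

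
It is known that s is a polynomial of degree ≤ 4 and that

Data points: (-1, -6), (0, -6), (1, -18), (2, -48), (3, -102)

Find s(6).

-468

First differences: 0, -12, -30, -54. Second differences: -12, -18, -24. Third differences: -6, -6.
Level-3 differences are constant, so s has degree 3.
Fitting a degree-3 polynomial gives s(n) = -n³ - 6n² - 5n - 6.
Then s(6) = -468.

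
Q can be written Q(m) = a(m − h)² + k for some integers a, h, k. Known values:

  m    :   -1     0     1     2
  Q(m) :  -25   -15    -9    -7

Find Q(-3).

First differences 10, 6, 2; second difference -4 = 2a, so a = -2.
Expanding, the m-coefficient is −2ah = 4h; matching it to the data gives h = 2, and then k = -7.
So Q(m) = -2(m − 2)² − 7.
Q(-3) = -2·(-5)² − 7 = -57.

-57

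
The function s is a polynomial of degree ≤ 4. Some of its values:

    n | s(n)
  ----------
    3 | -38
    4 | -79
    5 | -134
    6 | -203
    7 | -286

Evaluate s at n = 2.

-11

First differences: -41, -55, -69, -83. Second differences: -14, -14, -14.
Level-2 differences are constant, so s has degree 2.
Fitting a degree-2 polynomial gives s(n) = -7n² + 8n + 1.
Then s(2) = -11.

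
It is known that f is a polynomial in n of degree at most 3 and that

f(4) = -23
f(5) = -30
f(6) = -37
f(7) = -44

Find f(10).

-65

Write f(n) = an³ + bn² + cn + d; the 4 given values yield a linear system in the 4 coefficients.
Solving, the top 2 coefficients vanish, and f(n) = -7n + 5.
Then f(10) = -65.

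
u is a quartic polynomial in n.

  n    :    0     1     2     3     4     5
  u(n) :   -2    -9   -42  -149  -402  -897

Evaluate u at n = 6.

Write u(n) = an^4 + bn³ + cn² + dn + e; the 6 given values yield a linear system in the 5 coefficients.
Solving, u(n) = -n^4 - 2n³ - 4n - 2.
Then u(6) = -1754.

-1754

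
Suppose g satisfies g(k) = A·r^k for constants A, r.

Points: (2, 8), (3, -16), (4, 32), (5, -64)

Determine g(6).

Consecutive ratio: -16/8 = -2, and 32/(-16) = -2, so r = -2.
Then A·(-2)^2 = 8 gives A = 2, and g(k) = 2·(-2)^k.
g(6) = 2·(-2)^6 = 128.

128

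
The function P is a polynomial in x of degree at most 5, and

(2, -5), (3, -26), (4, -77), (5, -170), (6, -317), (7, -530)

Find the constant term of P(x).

Write P(x) = ax^5 + bx^4 + cx³ + dx² + ex + p; the 6 given values yield a linear system in the 6 coefficients.
Solving, the top 2 coefficients vanish, and P(x) = -2x³ + 3x² + 2x - 5.
The constant term is P(0) = -5.

-5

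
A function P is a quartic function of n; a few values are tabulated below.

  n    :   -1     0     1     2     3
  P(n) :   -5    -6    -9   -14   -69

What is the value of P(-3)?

Write P(n) = an^4 + bn³ + cn² + dn + e; the 5 given values yield a linear system in the 5 coefficients.
Solving, P(n) = -2n^4 + 4n³ + n² - 6n - 6.
Then P(-3) = -249.

-249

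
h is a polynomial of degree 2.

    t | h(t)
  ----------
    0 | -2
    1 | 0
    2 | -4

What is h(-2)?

-24

Write h(t) = at² + bt + c; the 3 given values yield a linear system in the 3 coefficients.
Solving, h(t) = -3t² + 5t - 2.
Then h(-2) = -24.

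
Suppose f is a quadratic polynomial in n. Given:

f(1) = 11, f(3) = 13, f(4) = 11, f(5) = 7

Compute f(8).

-17

Write f(n) = an² + bn + c; the 4 given values yield a linear system in the 3 coefficients.
Solving, f(n) = -n² + 5n + 7.
Then f(8) = -17.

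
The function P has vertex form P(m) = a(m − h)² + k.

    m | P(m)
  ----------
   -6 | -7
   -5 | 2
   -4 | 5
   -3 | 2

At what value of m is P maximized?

-4

First differences 9, 3, -3; second difference -6 = 2a, so a = -3.
Expanding, the m-coefficient is −2ah = 6h; matching it to the data gives h = -4, and then k = 5.
So P(m) = -3(m + 4)² + 5.
Hence h = -4.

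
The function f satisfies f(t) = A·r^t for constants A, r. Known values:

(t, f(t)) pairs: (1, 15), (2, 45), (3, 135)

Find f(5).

1215

Consecutive ratio: 45/15 = 3, and 135/45 = 3, so r = 3.
Then A·3^1 = 15 gives A = 5, and f(t) = 5·3^t.
f(5) = 5·3^5 = 1215.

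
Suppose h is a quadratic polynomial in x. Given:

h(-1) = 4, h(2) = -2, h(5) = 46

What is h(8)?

Write h(x) = ax² + bx + c; the 3 given values yield a linear system in the 3 coefficients.
Solving, h(x) = 3x² - 5x - 4.
Then h(8) = 148.

148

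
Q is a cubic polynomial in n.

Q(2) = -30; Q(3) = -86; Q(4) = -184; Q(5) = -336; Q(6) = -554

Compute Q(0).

4

First differences: -56, -98, -152, -218. Second differences: -42, -54, -66. Third differences: -12, -12.
Level-3 differences are constant, so Q has degree 3.
Fitting a degree-3 polynomial gives Q(n) = -2n³ - 3n² - 3n + 4.
Then Q(0) = 4.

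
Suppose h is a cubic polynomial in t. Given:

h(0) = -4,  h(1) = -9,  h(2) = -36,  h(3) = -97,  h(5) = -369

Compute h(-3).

Write h(t) = at³ + bt² + ct + d; the 5 given values yield a linear system in the 4 coefficients.
Solving, h(t) = -2t³ - 5t² + 2t - 4.
Then h(-3) = -1.

-1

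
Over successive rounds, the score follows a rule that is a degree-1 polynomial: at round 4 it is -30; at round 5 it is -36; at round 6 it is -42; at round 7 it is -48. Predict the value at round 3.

Write the value at m as T(m).
First differences: -6, -6, -6.
Level-1 differences are constant, so T has degree 1.
Fitting a degree-1 polynomial gives T(m) = -6m - 6.
Then T(3) = -24.

-24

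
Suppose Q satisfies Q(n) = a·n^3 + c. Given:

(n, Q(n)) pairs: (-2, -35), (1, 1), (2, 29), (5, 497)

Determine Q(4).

From Q(-2) = -35 and Q(1) = 1: -8a + c = -35 and 1a + c = 1.
Subtracting: 9a = 36, so a = 4; then c = -35 − 4·(-8) = -3.
So Q(n) = 4n³ − 3, and Q(4) = 253.

253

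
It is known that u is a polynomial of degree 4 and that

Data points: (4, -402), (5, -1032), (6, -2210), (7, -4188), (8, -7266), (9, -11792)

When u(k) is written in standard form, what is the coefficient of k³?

2

Write u(k) = ak^4 + bk³ + ck² + dk + e; the 6 given values yield a linear system in the 5 coefficients.
Solving, u(k) = -2k^4 + 2k³ - 2k² + 4k - 2.
The coefficient of k³ is 2.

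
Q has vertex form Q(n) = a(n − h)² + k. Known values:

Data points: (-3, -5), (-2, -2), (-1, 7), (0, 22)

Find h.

-3

First differences 3, 9, 15; second difference 6 = 2a, so a = 3.
Expanding, the n-coefficient is −2ah = -6h; matching it to the data gives h = -3, and then k = -5.
So Q(n) = 3(n + 3)² − 5.
Hence h = -3.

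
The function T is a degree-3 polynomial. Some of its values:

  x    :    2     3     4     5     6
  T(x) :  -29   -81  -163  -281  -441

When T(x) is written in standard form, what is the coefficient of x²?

-6

First differences: -52, -82, -118, -160. Second differences: -30, -36, -42. Third differences: -6, -6.
Level-3 differences are constant, so T has degree 3.
Fitting a degree-3 polynomial gives T(x) = -x³ - 6x² - 3x + 9.
The coefficient of x² is -6.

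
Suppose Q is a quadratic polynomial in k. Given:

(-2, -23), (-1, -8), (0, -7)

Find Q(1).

Write Q(k) = ak² + bk + c; the 3 given values yield a linear system in the 3 coefficients.
Solving, Q(k) = -7k² - 6k - 7.
Then Q(1) = -20.

-20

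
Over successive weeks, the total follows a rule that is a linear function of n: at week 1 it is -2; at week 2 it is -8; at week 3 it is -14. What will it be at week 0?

4

Write the value at n as Q(n).
First differences: -6, -6.
Level-1 differences are constant, so Q has degree 1.
Fitting a degree-1 polynomial gives Q(n) = -6n + 4.
Then Q(0) = 4.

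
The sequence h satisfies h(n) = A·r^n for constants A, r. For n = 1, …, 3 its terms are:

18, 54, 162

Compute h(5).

Consecutive ratio: 54/18 = 3, and 162/54 = 3, so r = 3.
Then A·3^1 = 18 gives A = 6, and h(n) = 6·3^n.
h(5) = 6·3^5 = 1458.

1458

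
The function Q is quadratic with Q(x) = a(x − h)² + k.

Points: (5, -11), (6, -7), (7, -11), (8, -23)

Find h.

First differences 4, -4, -12; second difference -8 = 2a, so a = -4.
Expanding, the x-coefficient is −2ah = 8h; matching it to the data gives h = 6, and then k = -7.
So Q(x) = -4(x − 6)² − 7.
Hence h = 6.

6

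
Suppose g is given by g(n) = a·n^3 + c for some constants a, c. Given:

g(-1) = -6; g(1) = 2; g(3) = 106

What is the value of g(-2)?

From g(-1) = -6 and g(1) = 2: -1a + c = -6 and 1a + c = 2.
Subtracting: 2a = 8, so a = 4; then c = -6 − 4·(-1) = -2.
So g(n) = 4n³ − 2, and g(-2) = -34.

-34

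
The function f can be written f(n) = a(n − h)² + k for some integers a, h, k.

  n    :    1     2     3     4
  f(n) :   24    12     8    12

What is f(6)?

First differences -12, -4, 4; second difference 8 = 2a, so a = 4.
Expanding, the n-coefficient is −2ah = -8h; matching it to the data gives h = 3, and then k = 8.
So f(n) = 4(n − 3)² + 8.
f(6) = 4·3² + 8 = 44.

44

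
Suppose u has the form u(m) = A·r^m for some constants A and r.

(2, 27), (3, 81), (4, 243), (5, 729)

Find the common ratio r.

3

Consecutive ratio: 81/27 = 3, and 243/81 = 3, so r = 3.
Then A·3^2 = 27 gives A = 3, and u(m) = 3·3^m.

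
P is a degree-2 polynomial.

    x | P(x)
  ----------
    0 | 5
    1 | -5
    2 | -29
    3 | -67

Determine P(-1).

1

First differences: -10, -24, -38. Second differences: -14, -14.
Level-2 differences are constant, so P has degree 2.
Fitting a degree-2 polynomial gives P(x) = -7x² - 3x + 5.
Then P(-1) = 1.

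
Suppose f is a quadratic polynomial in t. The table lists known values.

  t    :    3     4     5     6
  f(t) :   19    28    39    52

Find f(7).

Write f(t) = at² + bt + c; the 4 given values yield a linear system in the 3 coefficients.
Solving, f(t) = t² + 2t + 4.
Then f(7) = 67.

67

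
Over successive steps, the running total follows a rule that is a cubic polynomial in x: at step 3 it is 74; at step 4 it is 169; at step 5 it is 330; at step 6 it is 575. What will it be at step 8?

1389

Write the value at x as T(x).
Write T(x) = ax³ + bx² + cx + d; the 4 given values yield a linear system in the 4 coefficients.
Solving, T(x) = 3x³ - 3x² + 5x + 5.
Then T(8) = 1389.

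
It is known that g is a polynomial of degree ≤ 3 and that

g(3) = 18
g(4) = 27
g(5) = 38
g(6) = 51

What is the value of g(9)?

102

First differences: 9, 11, 13. Second differences: 2, 2.
Level-2 differences are constant, so g has degree 2.
Fitting a degree-2 polynomial gives g(m) = m² + 2m + 3.
Then g(9) = 102.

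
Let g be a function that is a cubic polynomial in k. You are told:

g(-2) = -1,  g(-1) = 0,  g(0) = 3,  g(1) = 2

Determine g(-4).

Write g(k) = ak³ + bk² + ck + d; the 4 given values yield a linear system in the 4 coefficients.
Solving, g(k) = -k³ - 2k² + 2k + 3.
Then g(-4) = 27.

27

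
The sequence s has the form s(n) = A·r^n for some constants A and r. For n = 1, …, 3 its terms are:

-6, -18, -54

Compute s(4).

Consecutive ratio: -18/(-6) = 3, and -54/(-18) = 3, so r = 3.
Then A·3^1 = -6 gives A = -2, and s(n) = -2·3^n.
s(4) = -2·3^4 = -162.

-162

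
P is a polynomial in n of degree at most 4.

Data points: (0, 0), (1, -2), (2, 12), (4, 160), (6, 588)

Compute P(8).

1440

Write P(n) = an^4 + bn³ + cn² + dn + e; the 5 given values yield a linear system in the 5 coefficients.
Solving, the leading coefficient vanishes, and P(n) = 3n³ - n² - 4n.
Then P(8) = 1440.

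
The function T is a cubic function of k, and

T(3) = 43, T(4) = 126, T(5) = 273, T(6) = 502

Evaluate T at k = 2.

Write T(k) = ak³ + bk² + ck + d; the 4 given values yield a linear system in the 4 coefficients.
Solving, T(k) = 3k³ - 4k² - 2.
Then T(2) = 6.

6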